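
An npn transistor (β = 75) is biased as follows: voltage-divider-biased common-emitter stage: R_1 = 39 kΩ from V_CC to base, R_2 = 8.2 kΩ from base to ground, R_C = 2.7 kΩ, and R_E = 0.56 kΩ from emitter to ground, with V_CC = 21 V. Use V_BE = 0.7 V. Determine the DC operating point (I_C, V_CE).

I_C ≈ 4.5 mA, V_CE ≈ 6.4 V

Thevenize the base divider: V_Th = V_CC·R_2/(R_1+R_2) = 21×8.2/47.2 = 3.65 V, R_Th = R_1‖R_2 = 6.78 kΩ.
Base-emitter loop: V_Th = I_B·R_Th + V_BE + (β+1)I_B·R_E, so I_B = (3.65 − 0.7) / (6.78 + 76×0.56) = 0.0598 mA.
I_C = β·I_B = 75×0.0598 = 4.48 mA, and I_E = (β+1)I_B = 4.54 mA.
V_CE = V_CC − I_C·R_C − I_E·R_E = 21 − 4.48×2.7 − 4.54×0.56 = 6.36 V.
V_CE = 6.36 V > 0.2 V confirms active-region operation.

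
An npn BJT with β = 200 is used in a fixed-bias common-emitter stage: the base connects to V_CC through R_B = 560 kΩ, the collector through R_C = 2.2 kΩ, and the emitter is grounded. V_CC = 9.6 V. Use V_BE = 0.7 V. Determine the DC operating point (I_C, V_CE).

Base loop: V_CC = I_B·R_B + V_BE, so I_B = (9.6 − 0.7)/560 kΩ = 0.0159 mA.
In the active region I_C = β·I_B = 200 × 0.0159 = 3.18 mA.
Collector loop: V_CE = V_CC − I_C·R_C = 9.6 − 3.18×2.2 = 2.61 V.
Since V_CE = 2.61 V > V_CE(sat) ≈ 0.2 V, the transistor is in the active region as assumed.

I_C ≈ 3.2 mA, V_CE ≈ 2.6 V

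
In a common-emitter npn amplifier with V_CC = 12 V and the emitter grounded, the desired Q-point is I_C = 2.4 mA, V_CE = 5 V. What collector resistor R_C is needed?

Collector loop: V_CC = I_C·R_C + V_CE.
R_C = (V_CC − V_CE)/I_C = (12 − 5)/2.4 = 2.92 kΩ.

R_C ≈ 2.9 kΩ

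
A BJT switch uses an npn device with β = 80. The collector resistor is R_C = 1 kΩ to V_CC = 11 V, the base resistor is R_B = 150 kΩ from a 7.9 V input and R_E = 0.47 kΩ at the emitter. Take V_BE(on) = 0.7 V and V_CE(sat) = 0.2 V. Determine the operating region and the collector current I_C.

Assume active. Base-emitter loop: I_B = (V_BB − V_BE)/(R_B + (β+1)R_E) = (7.9 − 0.7)/(150 + 81×0.47) = 0.0383 mA.
I_C = β·I_B = 80×0.0383 = 3.06 mA.
V_CE = V_CC − I_C·R_C − I_E·R_E = 11 − 3.06×1 − 3.1×0.47 = 6.48 V > V_CE(sat), so the active-region assumption holds.

active; I_C ≈ 3.1 mA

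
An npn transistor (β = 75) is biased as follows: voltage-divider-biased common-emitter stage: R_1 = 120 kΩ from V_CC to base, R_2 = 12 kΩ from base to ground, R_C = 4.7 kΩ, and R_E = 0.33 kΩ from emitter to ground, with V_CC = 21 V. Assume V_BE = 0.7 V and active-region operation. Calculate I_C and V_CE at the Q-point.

Thevenize the base divider: V_Th = V_CC·R_2/(R_1+R_2) = 21×12/132 = 1.91 V, R_Th = R_1‖R_2 = 10.9 kΩ.
Base-emitter loop: V_Th = I_B·R_Th + V_BE + (β+1)I_B·R_E, so I_B = (1.91 − 0.7) / (10.9 + 76×0.33) = 0.0336 mA.
I_C = β·I_B = 75×0.0336 = 2.52 mA, and I_E = (β+1)I_B = 2.55 mA.
V_CE = V_CC − I_C·R_C − I_E·R_E = 21 − 2.52×4.7 − 2.55×0.33 = 8.31 V.
V_CE = 8.31 V > 0.2 V confirms active-region operation.

I_C ≈ 2.5 mA, V_CE ≈ 8.3 V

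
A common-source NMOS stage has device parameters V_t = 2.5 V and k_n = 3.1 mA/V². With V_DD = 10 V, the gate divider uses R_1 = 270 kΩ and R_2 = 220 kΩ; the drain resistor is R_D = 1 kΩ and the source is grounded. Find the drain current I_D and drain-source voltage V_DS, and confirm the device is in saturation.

V_G = V_DD·R_2/(R_1+R_2) = 10×220/490 = 4.49 V. With the source grounded, V_GS = V_G = 4.49 V.
Assume saturation: I_D = (k_n/2)(V_GS − V_t)² = (3.1/2)×(4.49 − 2.5)² = 1.55×1.99² = 6.14 mA.
V_DS = V_DD − I_D·R_D = 10 − 6.14×1 = 3.86 V.
Saturation requires V_DS ≥ V_GS − V_t = 1.99 V; 3.86 ≥ 1.99 ✓.

I_D ≈ 6.1 mA, V_DS ≈ 3.9 V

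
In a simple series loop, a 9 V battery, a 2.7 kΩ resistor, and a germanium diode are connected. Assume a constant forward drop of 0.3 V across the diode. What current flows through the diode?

I ≈ 3.2 mA

KVL around the loop: 9 = V_D + I·R = 0.3 + I × 2.7 kΩ.
So I = (9 − 0.3) / 2.7 kΩ = 8.7 / 2.7 = 3.22 mA.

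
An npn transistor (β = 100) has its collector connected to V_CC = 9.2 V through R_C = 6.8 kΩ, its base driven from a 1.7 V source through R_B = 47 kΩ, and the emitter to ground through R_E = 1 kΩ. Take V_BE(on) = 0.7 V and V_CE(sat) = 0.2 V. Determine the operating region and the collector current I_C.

active; I_C ≈ 0.68 mA

Assume active. Base-emitter loop: I_B = (V_BB − V_BE)/(R_B + (β+1)R_E) = (1.7 − 0.7)/(47 + 101×1) = 0.00676 mA.
I_C = β·I_B = 100×0.00676 = 0.676 mA.
V_CE = V_CC − I_C·R_C − I_E·R_E = 9.2 − 0.676×6.8 − 0.682×1 = 3.92 V > V_CE(sat), so the active-region assumption holds.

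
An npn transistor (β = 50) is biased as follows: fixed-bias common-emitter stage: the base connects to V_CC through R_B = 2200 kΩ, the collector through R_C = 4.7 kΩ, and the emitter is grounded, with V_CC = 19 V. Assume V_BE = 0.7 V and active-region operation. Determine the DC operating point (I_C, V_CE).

Base loop: V_CC = I_B·R_B + V_BE, so I_B = (19 − 0.7)/2200 kΩ = 0.00832 mA.
In the active region I_C = β·I_B = 50 × 0.00832 = 0.416 mA.
Collector loop: V_CE = V_CC − I_C·R_C = 19 − 0.416×4.7 = 17 V.
Since V_CE = 17 V > V_CE(sat) ≈ 0.2 V, the transistor is in the active region as assumed.

I_C ≈ 0.42 mA, V_CE ≈ 17 V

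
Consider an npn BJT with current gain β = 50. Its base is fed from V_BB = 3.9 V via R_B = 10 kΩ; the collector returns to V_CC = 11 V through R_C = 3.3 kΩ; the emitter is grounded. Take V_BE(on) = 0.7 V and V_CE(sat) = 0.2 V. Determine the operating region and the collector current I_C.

Assume active: I_B = (3.9 − 0.7)/10 = 0.32 mA, giving I_C = β·I_B = 16 mA.
But then V_CE = 11 − 16×3.3 = -41.8 V < V_CE(sat) = 0.2 V — impossible in the active region.
So the transistor is saturated. With V_CE = 0.2 V, I_C = (V_CC − 0.2)/R_C = 10.8/3.3 = 3.27 mA.
Check: β·I_B = 16 mA > I_C = 3.27 mA, confirming saturation.

saturation; I_C ≈ 3.3 mA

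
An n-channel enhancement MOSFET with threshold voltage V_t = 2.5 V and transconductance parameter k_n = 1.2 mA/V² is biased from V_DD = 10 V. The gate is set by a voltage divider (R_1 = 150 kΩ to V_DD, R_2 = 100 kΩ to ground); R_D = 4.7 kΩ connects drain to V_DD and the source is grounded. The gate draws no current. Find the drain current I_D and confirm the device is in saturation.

V_G = V_DD·R_2/(R_1+R_2) = 10×100/250 = 4 V. With the source grounded, V_GS = V_G = 4 V.
Assume saturation: I_D = (k_n/2)(V_GS − V_t)² = (1.2/2)×(4 − 2.5)² = 0.6×1.5² = 1.35 mA.
V_DS = V_DD − I_D·R_D = 10 − 1.35×4.7 = 3.66 V.
Saturation requires V_DS ≥ V_GS − V_t = 1.5 V; 3.66 ≥ 1.5 ✓.

I_D ≈ 1.3 mA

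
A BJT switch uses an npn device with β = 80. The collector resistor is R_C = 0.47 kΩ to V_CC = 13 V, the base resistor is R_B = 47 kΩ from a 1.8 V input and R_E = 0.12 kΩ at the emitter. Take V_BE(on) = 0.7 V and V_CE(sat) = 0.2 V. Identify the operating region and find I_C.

active; I_C ≈ 1.6 mA

Assume active. Base-emitter loop: I_B = (V_BB − V_BE)/(R_B + (β+1)R_E) = (1.8 − 0.7)/(47 + 81×0.12) = 0.0194 mA.
I_C = β·I_B = 80×0.0194 = 1.55 mA.
V_CE = V_CC − I_C·R_C − I_E·R_E = 13 − 1.55×0.47 − 1.57×0.12 = 12.1 V > V_CE(sat), so the active-region assumption holds.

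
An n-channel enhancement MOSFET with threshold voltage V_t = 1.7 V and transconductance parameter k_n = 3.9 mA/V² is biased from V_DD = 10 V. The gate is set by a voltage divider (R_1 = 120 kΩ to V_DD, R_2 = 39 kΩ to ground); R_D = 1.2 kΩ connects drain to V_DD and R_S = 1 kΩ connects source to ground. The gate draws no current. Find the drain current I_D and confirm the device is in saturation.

V_G = V_DD·R_2/(R_1+R_2) = 10×39/159 = 2.45 V.
Assume saturation: I_D = (k_n/2)(V_GS − V_t)² with V_GS = V_G − I_D·R_S = 2.45 − 1·I_D.
Substituting gives 1.95·I_D² − 3.94·I_D + 1.11 = 0, with roots I_D = 0.337 or 1.68 mA.
The root I_D = 1.68 mA gives V_GS = 0.771 V ≤ V_t, so take I_D = 0.337 mA.
Then V_GS = 2.12 V and V_DS = V_DD − I_D(R_D+R_S) = 10 − 0.337×2.2 = 9.26 V.
Saturation requires V_DS ≥ V_GS − V_t = 0.416 V; 9.26 ≥ 0.416 ✓.

I_D ≈ 0.34 mA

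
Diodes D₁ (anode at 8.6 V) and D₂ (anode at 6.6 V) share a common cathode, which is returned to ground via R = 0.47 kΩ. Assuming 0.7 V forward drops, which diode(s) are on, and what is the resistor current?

Only D₁ conducts; I_R ≈ 17 mA

Assume both conduct. Then node N would need to be at both 8.6−0.7 = 7.9 V and 6.6−0.7 = 5.9 V, which is impossible.
Assume only D₁ conducts: V_N = 8.6 − 0.7 = 7.9 V, so I_R = 7.9/0.47 = 16.8 mA.
Check D₂: its anode-to-cathode voltage is 6.6 − 7.9 = -1.3 V < 0.7 V, so it is off. The assumption is consistent.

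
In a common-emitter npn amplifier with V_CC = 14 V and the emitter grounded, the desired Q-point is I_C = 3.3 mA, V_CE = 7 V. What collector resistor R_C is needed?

R_C ≈ 2.1 kΩ

Collector loop: V_CC = I_C·R_C + V_CE.
R_C = (V_CC − V_CE)/I_C = (14 − 7)/3.3 = 2.12 kΩ.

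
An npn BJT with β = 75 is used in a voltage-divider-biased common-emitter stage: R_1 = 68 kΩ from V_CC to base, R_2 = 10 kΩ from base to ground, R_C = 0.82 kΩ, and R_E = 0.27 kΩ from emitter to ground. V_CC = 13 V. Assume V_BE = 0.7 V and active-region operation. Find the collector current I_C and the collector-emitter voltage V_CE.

I_C ≈ 2.5 mA, V_CE ≈ 10 V

Thevenize the base divider: V_Th = V_CC·R_2/(R_1+R_2) = 13×10/78 = 1.67 V, R_Th = R_1‖R_2 = 8.72 kΩ.
Base-emitter loop: V_Th = I_B·R_Th + V_BE + (β+1)I_B·R_E, so I_B = (1.67 − 0.7) / (8.72 + 76×0.27) = 0.0331 mA.
I_C = β·I_B = 75×0.0331 = 2.48 mA, and I_E = (β+1)I_B = 2.51 mA.
V_CE = V_CC − I_C·R_C − I_E·R_E = 13 − 2.48×0.82 − 2.51×0.27 = 10.3 V.
V_CE = 10.3 V > 0.2 V confirms active-region operation.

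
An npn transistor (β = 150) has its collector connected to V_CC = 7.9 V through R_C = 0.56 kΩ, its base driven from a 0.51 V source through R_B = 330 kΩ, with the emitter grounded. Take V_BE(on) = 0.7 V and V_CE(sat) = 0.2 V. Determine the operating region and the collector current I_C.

V_BB = 0.51 V ≤ V_BE(on) = 0.7 V, so the base-emitter junction is not forward biased.
The transistor is in cutoff: I_B = I_C = 0.

cutoff; I_C ≈ 0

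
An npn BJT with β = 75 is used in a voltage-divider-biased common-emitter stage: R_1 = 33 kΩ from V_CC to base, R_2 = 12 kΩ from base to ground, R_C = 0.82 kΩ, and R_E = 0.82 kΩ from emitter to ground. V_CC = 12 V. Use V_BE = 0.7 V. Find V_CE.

V_CE ≈ 7.6 V

Thevenize the base divider: V_Th = V_CC·R_2/(R_1+R_2) = 12×12/45 = 3.2 V, R_Th = R_1‖R_2 = 8.8 kΩ.
Base-emitter loop: V_Th = I_B·R_Th + V_BE + (β+1)I_B·R_E, so I_B = (3.2 − 0.7) / (8.8 + 76×0.82) = 0.0352 mA.
I_C = β·I_B = 75×0.0352 = 2.64 mA, and I_E = (β+1)I_B = 2.67 mA.
V_CE = V_CC − I_C·R_C − I_E·R_E = 12 − 2.64×0.82 − 2.67×0.82 = 7.65 V.
V_CE = 7.65 V > 0.2 V confirms active-region operation.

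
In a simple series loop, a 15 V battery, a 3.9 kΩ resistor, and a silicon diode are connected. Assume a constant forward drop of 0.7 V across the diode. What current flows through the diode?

KVL around the loop: 15 = V_D + I·R = 0.7 + I × 3.9 kΩ.
So I = (15 − 0.7) / 3.9 kΩ = 14.3 / 3.9 = 3.67 mA.

I ≈ 3.7 mA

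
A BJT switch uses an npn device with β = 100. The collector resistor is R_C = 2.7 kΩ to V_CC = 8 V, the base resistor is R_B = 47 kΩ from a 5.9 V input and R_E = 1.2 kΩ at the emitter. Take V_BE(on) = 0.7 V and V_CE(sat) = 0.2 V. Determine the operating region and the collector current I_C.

Assume active: I_B = (5.9 − 0.7)/(47 + 101×1.2) = 0.0309 mA, I_C = β·I_B = 3.09 mA.
Then V_CE = 8 − 3.09×2.7 − 3.12×1.2 = -4.09 V < 0.2 V — the active assumption fails.
Re-solve with V_CE = 0.2 V. KCL at the emitter: V_E/R_E = (V_BB−0.7−V_E)/R_B + (V_CC−0.2−V_E)/R_C, giving V_E = 2.45 V.
I_C = (V_CC − 0.2 − V_E)/R_C = (7.8 − 2.45)/2.7 = 1.98 mA.
Check: I_B = (5.2 − 2.45)/47 = 0.0585 mA, and β·I_B = 5.85 mA > I_C, confirming saturation.

saturation; I_C ≈ 2 mA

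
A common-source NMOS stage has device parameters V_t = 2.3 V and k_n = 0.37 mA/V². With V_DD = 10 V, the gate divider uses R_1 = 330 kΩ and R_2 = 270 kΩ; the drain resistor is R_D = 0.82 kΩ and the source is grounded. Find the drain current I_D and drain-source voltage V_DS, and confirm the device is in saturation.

V_G = V_DD·R_2/(R_1+R_2) = 10×270/600 = 4.5 V. With the source grounded, V_GS = V_G = 4.5 V.
Assume saturation: I_D = (k_n/2)(V_GS − V_t)² = (0.37/2)×(4.5 − 2.3)² = 0.185×2.2² = 0.895 mA.
V_DS = V_DD − I_D·R_D = 10 − 0.895×0.82 = 9.27 V.
Saturation requires V_DS ≥ V_GS − V_t = 2.2 V; 9.27 ≥ 2.2 ✓.

I_D ≈ 0.9 mA, V_DS ≈ 9.3 V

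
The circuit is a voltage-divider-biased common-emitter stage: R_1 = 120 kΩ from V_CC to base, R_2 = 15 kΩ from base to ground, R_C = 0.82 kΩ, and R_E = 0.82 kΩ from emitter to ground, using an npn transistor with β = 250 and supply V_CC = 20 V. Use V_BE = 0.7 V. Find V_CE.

Thevenize the base divider: V_Th = V_CC·R_2/(R_1+R_2) = 20×15/135 = 2.22 V, R_Th = R_1‖R_2 = 13.3 kΩ.
Base-emitter loop: V_Th = I_B·R_Th + V_BE + (β+1)I_B·R_E, so I_B = (2.22 − 0.7) / (13.3 + 251×0.82) = 0.00695 mA.
I_C = β·I_B = 250×0.00695 = 1.74 mA, and I_E = (β+1)I_B = 1.74 mA.
V_CE = V_CC − I_C·R_C − I_E·R_E = 20 − 1.74×0.82 − 1.74×0.82 = 17.1 V.
V_CE = 17.1 V > 0.2 V confirms active-region operation.

V_CE ≈ 17 V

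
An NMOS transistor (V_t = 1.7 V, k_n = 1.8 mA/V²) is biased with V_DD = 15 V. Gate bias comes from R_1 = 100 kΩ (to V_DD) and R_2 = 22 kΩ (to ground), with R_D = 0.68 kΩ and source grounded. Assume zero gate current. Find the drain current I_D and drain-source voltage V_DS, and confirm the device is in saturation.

V_G = V_DD·R_2/(R_1+R_2) = 15×22/122 = 2.7 V. With the source grounded, V_GS = V_G = 2.7 V.
Assume saturation: I_D = (k_n/2)(V_GS − V_t)² = (1.8/2)×(2.7 − 1.7)² = 0.9×1² = 0.909 mA.
V_DS = V_DD − I_D·R_D = 15 − 0.909×0.68 = 14.4 V.
Saturation requires V_DS ≥ V_GS − V_t = 1 V; 14.4 ≥ 1 ✓.

I_D ≈ 0.91 mA, V_DS ≈ 14 V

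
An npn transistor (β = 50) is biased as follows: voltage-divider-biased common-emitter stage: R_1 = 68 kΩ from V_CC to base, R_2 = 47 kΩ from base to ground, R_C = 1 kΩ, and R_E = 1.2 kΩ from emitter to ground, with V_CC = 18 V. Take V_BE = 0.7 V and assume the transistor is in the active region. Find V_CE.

V_CE ≈ 9.7 V

Thevenize the base divider: V_Th = V_CC·R_2/(R_1+R_2) = 18×47/115 = 7.36 V, R_Th = R_1‖R_2 = 27.8 kΩ.
Base-emitter loop: V_Th = I_B·R_Th + V_BE + (β+1)I_B·R_E, so I_B = (7.36 − 0.7) / (27.8 + 51×1.2) = 0.0748 mA.
I_C = β·I_B = 50×0.0748 = 3.74 mA, and I_E = (β+1)I_B = 3.81 mA.
V_CE = V_CC − I_C·R_C − I_E·R_E = 18 − 3.74×1 − 3.81×1.2 = 9.68 V.
V_CE = 9.68 V > 0.2 V confirms active-region operation.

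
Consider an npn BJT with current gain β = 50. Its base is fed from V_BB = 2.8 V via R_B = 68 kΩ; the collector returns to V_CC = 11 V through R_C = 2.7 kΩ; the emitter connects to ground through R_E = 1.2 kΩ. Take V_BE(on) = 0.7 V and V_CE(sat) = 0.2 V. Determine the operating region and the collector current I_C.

Assume active. Base-emitter loop: I_B = (V_BB − V_BE)/(R_B + (β+1)R_E) = (2.8 − 0.7)/(68 + 51×1.2) = 0.0163 mA.
I_C = β·I_B = 50×0.0163 = 0.813 mA.
V_CE = V_CC − I_C·R_C − I_E·R_E = 11 − 0.813×2.7 − 0.829×1.2 = 7.81 V > V_CE(sat), so the active-region assumption holds.

active; I_C ≈ 0.81 mA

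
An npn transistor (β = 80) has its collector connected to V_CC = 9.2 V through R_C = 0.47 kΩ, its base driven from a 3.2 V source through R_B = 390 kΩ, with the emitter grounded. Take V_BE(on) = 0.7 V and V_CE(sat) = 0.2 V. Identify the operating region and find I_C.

Assume active. Base-emitter loop: I_B = (V_BB − V_BE)/R_B = (3.2 − 0.7)/390 = 0.00641 mA.
I_C = β·I_B = 80×0.00641 = 0.513 mA.
V_CE = V_CC − I_C·R_C = 9.2 − 0.513×0.47 = 8.96 V > V_CE(sat), so the active-region assumption holds.

active; I_C ≈ 0.51 mA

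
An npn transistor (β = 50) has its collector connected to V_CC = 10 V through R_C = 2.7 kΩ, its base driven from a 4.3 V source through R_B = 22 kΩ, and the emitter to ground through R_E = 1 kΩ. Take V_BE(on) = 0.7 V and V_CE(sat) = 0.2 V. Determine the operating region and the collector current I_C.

Assume active. Base-emitter loop: I_B = (V_BB − V_BE)/(R_B + (β+1)R_E) = (4.3 − 0.7)/(22 + 51×1) = 0.0493 mA.
I_C = β·I_B = 50×0.0493 = 2.47 mA.
V_CE = V_CC − I_C·R_C − I_E·R_E = 10 − 2.47×2.7 − 2.52×1 = 0.827 V > V_CE(sat), so the active-region assumption holds.

active; I_C ≈ 2.5 mA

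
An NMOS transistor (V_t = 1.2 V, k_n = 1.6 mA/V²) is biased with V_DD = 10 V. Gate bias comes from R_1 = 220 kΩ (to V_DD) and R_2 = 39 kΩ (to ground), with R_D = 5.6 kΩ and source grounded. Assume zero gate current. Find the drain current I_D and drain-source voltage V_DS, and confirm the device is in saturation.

V_G = V_DD·R_2/(R_1+R_2) = 10×39/259 = 1.51 V. With the source grounded, V_GS = V_G = 1.51 V.
Assume saturation: I_D = (k_n/2)(V_GS − V_t)² = (1.6/2)×(1.51 − 1.2)² = 0.8×0.306² = 0.0748 mA.
V_DS = V_DD − I_D·R_D = 10 − 0.0748×5.6 = 9.58 V.
Saturation requires V_DS ≥ V_GS − V_t = 0.306 V; 9.58 ≥ 0.306 ✓.

I_D ≈ 0.075 mA, V_DS ≈ 9.6 V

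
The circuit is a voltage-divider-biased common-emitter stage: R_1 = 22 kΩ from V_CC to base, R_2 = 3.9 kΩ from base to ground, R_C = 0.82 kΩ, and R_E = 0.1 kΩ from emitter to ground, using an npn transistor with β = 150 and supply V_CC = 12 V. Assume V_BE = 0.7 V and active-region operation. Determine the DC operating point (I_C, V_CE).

Thevenize the base divider: V_Th = V_CC·R_2/(R_1+R_2) = 12×3.9/25.9 = 1.81 V, R_Th = R_1‖R_2 = 3.31 kΩ.
Base-emitter loop: V_Th = I_B·R_Th + V_BE + (β+1)I_B·R_E, so I_B = (1.81 − 0.7) / (3.31 + 151×0.1) = 0.0601 mA.
I_C = β·I_B = 150×0.0601 = 9.02 mA, and I_E = (β+1)I_B = 9.08 mA.
V_CE = V_CC − I_C·R_C − I_E·R_E = 12 − 9.02×0.82 − 9.08×0.1 = 3.7 V.
V_CE = 3.7 V > 0.2 V confirms active-region operation.

I_C ≈ 9 mA, V_CE ≈ 3.7 V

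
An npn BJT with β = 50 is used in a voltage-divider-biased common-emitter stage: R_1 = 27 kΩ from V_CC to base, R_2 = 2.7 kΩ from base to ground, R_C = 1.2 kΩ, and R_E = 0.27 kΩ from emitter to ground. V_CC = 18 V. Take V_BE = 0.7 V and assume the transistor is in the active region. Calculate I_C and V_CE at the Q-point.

Thevenize the base divider: V_Th = V_CC·R_2/(R_1+R_2) = 18×2.7/29.7 = 1.64 V, R_Th = R_1‖R_2 = 2.45 kΩ.
Base-emitter loop: V_Th = I_B·R_Th + V_BE + (β+1)I_B·R_E, so I_B = (1.64 − 0.7) / (2.45 + 51×0.27) = 0.0577 mA.
I_C = β·I_B = 50×0.0577 = 2.89 mA, and I_E = (β+1)I_B = 2.94 mA.
V_CE = V_CC − I_C·R_C − I_E·R_E = 18 − 2.89×1.2 − 2.94×0.27 = 13.7 V.
V_CE = 13.7 V > 0.2 V confirms active-region operation.

I_C ≈ 2.9 mA, V_CE ≈ 14 V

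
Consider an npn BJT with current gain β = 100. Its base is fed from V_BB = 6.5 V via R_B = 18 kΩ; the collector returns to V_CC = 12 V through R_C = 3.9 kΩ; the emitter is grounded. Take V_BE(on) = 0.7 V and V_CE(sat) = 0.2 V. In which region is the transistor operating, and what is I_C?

Assume active: I_B = (6.5 − 0.7)/18 = 0.322 mA, giving I_C = β·I_B = 32.2 mA.
But then V_CE = 12 − 32.2×3.9 = -114 V < V_CE(sat) = 0.2 V — impossible in the active region.
So the transistor is saturated. With V_CE = 0.2 V, I_C = (V_CC − 0.2)/R_C = 11.8/3.9 = 3.03 mA.
Check: β·I_B = 32.2 mA > I_C = 3.03 mA, confirming saturation.

saturation; I_C ≈ 3 mA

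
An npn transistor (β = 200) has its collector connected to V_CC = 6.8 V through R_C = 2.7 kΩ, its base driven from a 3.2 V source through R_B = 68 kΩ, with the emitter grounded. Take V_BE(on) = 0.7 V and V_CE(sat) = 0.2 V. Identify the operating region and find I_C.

saturation; I_C ≈ 2.4 mA

Assume active: I_B = (3.2 − 0.7)/68 = 0.0368 mA, giving I_C = β·I_B = 7.35 mA.
But then V_CE = 6.8 − 7.35×2.7 = -13.1 V < V_CE(sat) = 0.2 V — impossible in the active region.
So the transistor is saturated. With V_CE = 0.2 V, I_C = (V_CC − 0.2)/R_C = 6.6/2.7 = 2.44 mA.
Check: β·I_B = 7.35 mA > I_C = 2.44 mA, confirming saturation.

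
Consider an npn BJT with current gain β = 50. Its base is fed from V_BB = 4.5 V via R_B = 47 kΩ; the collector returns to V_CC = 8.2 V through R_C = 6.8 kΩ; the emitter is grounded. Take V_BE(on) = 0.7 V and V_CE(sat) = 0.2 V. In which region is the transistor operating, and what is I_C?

Assume active: I_B = (4.5 − 0.7)/47 = 0.0809 mA, giving I_C = β·I_B = 4.04 mA.
But then V_CE = 8.2 − 4.04×6.8 = -19.3 V < V_CE(sat) = 0.2 V — impossible in the active region.
So the transistor is saturated. With V_CE = 0.2 V, I_C = (V_CC − 0.2)/R_C = 8/6.8 = 1.18 mA.
Check: β·I_B = 4.04 mA > I_C = 1.18 mA, confirming saturation.

saturation; I_C ≈ 1.2 mA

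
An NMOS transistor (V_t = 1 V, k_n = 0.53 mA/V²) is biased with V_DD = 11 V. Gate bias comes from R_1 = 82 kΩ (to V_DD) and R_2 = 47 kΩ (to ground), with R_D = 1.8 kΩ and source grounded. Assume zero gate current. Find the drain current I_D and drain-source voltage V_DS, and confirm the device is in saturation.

V_G = V_DD·R_2/(R_1+R_2) = 11×47/129 = 4.01 V. With the source grounded, V_GS = V_G = 4.01 V.
Assume saturation: I_D = (k_n/2)(V_GS − V_t)² = (0.53/2)×(4.01 − 1)² = 0.265×3.01² = 2.4 mA.
V_DS = V_DD − I_D·R_D = 11 − 2.4×1.8 = 6.68 V.
Saturation requires V_DS ≥ V_GS − V_t = 3.01 V; 6.68 ≥ 3.01 ✓.

I_D ≈ 2.4 mA, V_DS ≈ 6.7 V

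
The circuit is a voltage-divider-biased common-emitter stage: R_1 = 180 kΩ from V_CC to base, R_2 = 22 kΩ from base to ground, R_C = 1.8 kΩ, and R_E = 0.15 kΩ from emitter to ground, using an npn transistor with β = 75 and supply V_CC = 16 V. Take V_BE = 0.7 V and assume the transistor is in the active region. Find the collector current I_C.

I_C ≈ 2.5 mA

Thevenize the base divider: V_Th = V_CC·R_2/(R_1+R_2) = 16×22/202 = 1.74 V, R_Th = R_1‖R_2 = 19.6 kΩ.
Base-emitter loop: V_Th = I_B·R_Th + V_BE + (β+1)I_B·R_E, so I_B = (1.74 − 0.7) / (19.6 + 76×0.15) = 0.0336 mA.
I_C = β·I_B = 75×0.0336 = 2.52 mA, and I_E = (β+1)I_B = 2.56 mA.
V_CE = V_CC − I_C·R_C − I_E·R_E = 16 − 2.52×1.8 − 2.56×0.15 = 11.1 V.
V_CE = 11.1 V > 0.2 V confirms active-region operation.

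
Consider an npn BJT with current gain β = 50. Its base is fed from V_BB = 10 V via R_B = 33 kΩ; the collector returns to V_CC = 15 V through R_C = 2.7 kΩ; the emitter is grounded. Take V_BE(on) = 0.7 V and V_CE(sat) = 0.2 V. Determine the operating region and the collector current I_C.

saturation; I_C ≈ 5.5 mA

Assume active: I_B = (10 − 0.7)/33 = 0.282 mA, giving I_C = β·I_B = 14.1 mA.
But then V_CE = 15 − 14.1×2.7 = -23 V < V_CE(sat) = 0.2 V — impossible in the active region.
So the transistor is saturated. With V_CE = 0.2 V, I_C = (V_CC − 0.2)/R_C = 14.8/2.7 = 5.48 mA.
Check: β·I_B = 14.1 mA > I_C = 5.48 mA, confirming saturation.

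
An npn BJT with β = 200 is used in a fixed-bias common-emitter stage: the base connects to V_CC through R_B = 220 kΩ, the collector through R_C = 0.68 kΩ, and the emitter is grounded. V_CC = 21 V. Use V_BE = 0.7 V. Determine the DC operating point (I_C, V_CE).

Base loop: V_CC = I_B·R_B + V_BE, so I_B = (21 − 0.7)/220 kΩ = 0.0923 mA.
In the active region I_C = β·I_B = 200 × 0.0923 = 18.5 mA.
Collector loop: V_CE = V_CC − I_C·R_C = 21 − 18.5×0.68 = 8.45 V.
Since V_CE = 8.45 V > V_CE(sat) ≈ 0.2 V, the transistor is in the active region as assumed.

I_C ≈ 18 mA, V_CE ≈ 8.5 V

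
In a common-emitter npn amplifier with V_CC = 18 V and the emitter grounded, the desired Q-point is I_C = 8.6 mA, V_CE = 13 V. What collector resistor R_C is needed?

R_C ≈ 0.58 kΩ

Collector loop: V_CC = I_C·R_C + V_CE.
R_C = (V_CC − V_CE)/I_C = (18 − 13)/8.6 = 0.581 kΩ.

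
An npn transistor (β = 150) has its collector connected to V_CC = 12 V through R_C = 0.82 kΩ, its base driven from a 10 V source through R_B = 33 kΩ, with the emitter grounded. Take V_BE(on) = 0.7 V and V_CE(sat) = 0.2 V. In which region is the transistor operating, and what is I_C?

saturation; I_C ≈ 14 mA

Assume active: I_B = (10 − 0.7)/33 = 0.282 mA, giving I_C = β·I_B = 42.3 mA.
But then V_CE = 12 − 42.3×0.82 = -22.7 V < V_CE(sat) = 0.2 V — impossible in the active region.
So the transistor is saturated. With V_CE = 0.2 V, I_C = (V_CC − 0.2)/R_C = 11.8/0.82 = 14.4 mA.
Check: β·I_B = 42.3 mA > I_C = 14.4 mA, confirming saturation.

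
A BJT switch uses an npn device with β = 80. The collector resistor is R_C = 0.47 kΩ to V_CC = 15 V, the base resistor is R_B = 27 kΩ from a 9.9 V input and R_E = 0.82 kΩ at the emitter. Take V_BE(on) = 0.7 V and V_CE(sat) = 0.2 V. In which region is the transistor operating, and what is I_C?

active; I_C ≈ 7.9 mA

Assume active. Base-emitter loop: I_B = (V_BB − V_BE)/(R_B + (β+1)R_E) = (9.9 − 0.7)/(27 + 81×0.82) = 0.0985 mA.
I_C = β·I_B = 80×0.0985 = 7.88 mA.
V_CE = V_CC − I_C·R_C − I_E·R_E = 15 − 7.88×0.47 − 7.98×0.82 = 4.76 V > V_CE(sat), so the active-region assumption holds.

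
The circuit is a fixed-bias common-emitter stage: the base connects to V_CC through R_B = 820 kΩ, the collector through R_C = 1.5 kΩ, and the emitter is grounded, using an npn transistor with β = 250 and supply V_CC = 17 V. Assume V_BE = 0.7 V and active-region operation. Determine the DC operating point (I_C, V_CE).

Base loop: V_CC = I_B·R_B + V_BE, so I_B = (17 − 0.7)/820 kΩ = 0.0199 mA.
In the active region I_C = β·I_B = 250 × 0.0199 = 4.97 mA.
Collector loop: V_CE = V_CC − I_C·R_C = 17 − 4.97×1.5 = 9.55 V.
Since V_CE = 9.55 V > V_CE(sat) ≈ 0.2 V, the transistor is in the active region as assumed.

I_C ≈ 5 mA, V_CE ≈ 9.5 V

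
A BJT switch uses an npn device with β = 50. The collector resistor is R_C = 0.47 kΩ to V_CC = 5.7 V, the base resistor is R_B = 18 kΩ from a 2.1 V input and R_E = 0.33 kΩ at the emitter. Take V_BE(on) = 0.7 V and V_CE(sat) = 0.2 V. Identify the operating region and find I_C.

Assume active. Base-emitter loop: I_B = (V_BB − V_BE)/(R_B + (β+1)R_E) = (2.1 − 0.7)/(18 + 51×0.33) = 0.0402 mA.
I_C = β·I_B = 50×0.0402 = 2.01 mA.
V_CE = V_CC − I_C·R_C − I_E·R_E = 5.7 − 2.01×0.47 − 2.05×0.33 = 4.08 V > V_CE(sat), so the active-region assumption holds.

active; I_C ≈ 2 mA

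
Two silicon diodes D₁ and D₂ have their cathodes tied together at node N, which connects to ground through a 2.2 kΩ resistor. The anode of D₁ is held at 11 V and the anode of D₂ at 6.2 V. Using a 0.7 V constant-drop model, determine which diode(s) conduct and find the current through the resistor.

Assume both conduct. Then node N would need to be at both 11−0.7 = 10.3 V and 6.2−0.7 = 5.5 V, which is impossible.
Assume only D₁ conducts: V_N = 11 − 0.7 = 10.3 V, so I_R = 10.3/2.2 = 4.68 mA.
Check D₂: its anode-to-cathode voltage is 6.2 − 10.3 = -4.1 V < 0.7 V, so it is off. The assumption is consistent.

Only D₁ conducts; I_R ≈ 4.7 mA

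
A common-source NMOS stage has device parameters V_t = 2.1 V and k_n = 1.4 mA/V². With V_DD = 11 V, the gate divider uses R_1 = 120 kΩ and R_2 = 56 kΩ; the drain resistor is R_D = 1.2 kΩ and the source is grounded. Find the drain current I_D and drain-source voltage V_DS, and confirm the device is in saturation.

I_D ≈ 1.4 mA, V_DS ≈ 9.4 V

V_G = V_DD·R_2/(R_1+R_2) = 11×56/176 = 3.5 V. With the source grounded, V_GS = V_G = 3.5 V.
Assume saturation: I_D = (k_n/2)(V_GS − V_t)² = (1.4/2)×(3.5 − 2.1)² = 0.7×1.4² = 1.37 mA.
V_DS = V_DD − I_D·R_D = 11 − 1.37×1.2 = 9.35 V.
Saturation requires V_DS ≥ V_GS − V_t = 1.4 V; 9.35 ≥ 1.4 ✓.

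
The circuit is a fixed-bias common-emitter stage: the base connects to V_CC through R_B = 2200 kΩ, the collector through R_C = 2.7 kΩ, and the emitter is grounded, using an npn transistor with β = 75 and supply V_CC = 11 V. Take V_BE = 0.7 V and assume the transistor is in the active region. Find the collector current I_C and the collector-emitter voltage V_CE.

Base loop: V_CC = I_B·R_B + V_BE, so I_B = (11 − 0.7)/2200 kΩ = 0.00468 mA.
In the active region I_C = β·I_B = 75 × 0.00468 = 0.351 mA.
Collector loop: V_CE = V_CC − I_C·R_C = 11 − 0.351×2.7 = 10.1 V.
Since V_CE = 10.1 V > V_CE(sat) ≈ 0.2 V, the transistor is in the active region as assumed.

I_C ≈ 0.35 mA, V_CE ≈ 10 V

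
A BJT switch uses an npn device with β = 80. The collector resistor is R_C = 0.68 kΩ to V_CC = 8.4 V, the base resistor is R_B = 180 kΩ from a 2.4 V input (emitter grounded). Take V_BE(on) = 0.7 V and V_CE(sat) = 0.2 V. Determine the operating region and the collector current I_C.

active; I_C ≈ 0.76 mA

Assume active. Base-emitter loop: I_B = (V_BB − V_BE)/R_B = (2.4 − 0.7)/180 = 0.00944 mA.
I_C = β·I_B = 80×0.00944 = 0.756 mA.
V_CE = V_CC − I_C·R_C = 8.4 − 0.756×0.68 = 7.89 V > V_CE(sat), so the active-region assumption holds.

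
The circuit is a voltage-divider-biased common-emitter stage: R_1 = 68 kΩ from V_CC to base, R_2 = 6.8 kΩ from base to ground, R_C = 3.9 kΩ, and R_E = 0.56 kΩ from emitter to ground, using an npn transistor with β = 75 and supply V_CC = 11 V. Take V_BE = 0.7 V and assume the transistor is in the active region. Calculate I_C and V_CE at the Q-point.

Thevenize the base divider: V_Th = V_CC·R_2/(R_1+R_2) = 11×6.8/74.8 = 1 V, R_Th = R_1‖R_2 = 6.18 kΩ.
Base-emitter loop: V_Th = I_B·R_Th + V_BE + (β+1)I_B·R_E, so I_B = (1 − 0.7) / (6.18 + 76×0.56) = 0.00615 mA.
I_C = β·I_B = 75×0.00615 = 0.462 mA, and I_E = (β+1)I_B = 0.468 mA.
V_CE = V_CC − I_C·R_C − I_E·R_E = 11 − 0.462×3.9 − 0.468×0.56 = 8.94 V.
V_CE = 8.94 V > 0.2 V confirms active-region operation.

I_C ≈ 0.46 mA, V_CE ≈ 8.9 V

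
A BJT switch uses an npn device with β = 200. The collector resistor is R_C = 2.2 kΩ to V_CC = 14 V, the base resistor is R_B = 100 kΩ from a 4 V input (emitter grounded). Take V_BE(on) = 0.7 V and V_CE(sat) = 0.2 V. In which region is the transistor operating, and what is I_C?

Assume active: I_B = (4 − 0.7)/100 = 0.033 mA, giving I_C = β·I_B = 6.6 mA.
But then V_CE = 14 − 6.6×2.2 = -0.52 V < V_CE(sat) = 0.2 V — impossible in the active region.
So the transistor is saturated. With V_CE = 0.2 V, I_C = (V_CC − 0.2)/R_C = 13.8/2.2 = 6.27 mA.
Check: β·I_B = 6.6 mA > I_C = 6.27 mA, confirming saturation.

saturation; I_C ≈ 6.3 mA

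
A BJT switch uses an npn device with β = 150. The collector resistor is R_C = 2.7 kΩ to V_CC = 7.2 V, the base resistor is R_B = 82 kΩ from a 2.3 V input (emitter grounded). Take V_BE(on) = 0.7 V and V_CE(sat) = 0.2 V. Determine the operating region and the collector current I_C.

saturation; I_C ≈ 2.6 mA

Assume active: I_B = (2.3 − 0.7)/82 = 0.0195 mA, giving I_C = β·I_B = 2.93 mA.
But then V_CE = 7.2 − 2.93×2.7 = -0.702 V < V_CE(sat) = 0.2 V — impossible in the active region.
So the transistor is saturated. With V_CE = 0.2 V, I_C = (V_CC − 0.2)/R_C = 7/2.7 = 2.59 mA.
Check: β·I_B = 2.93 mA > I_C = 2.59 mA, confirming saturation.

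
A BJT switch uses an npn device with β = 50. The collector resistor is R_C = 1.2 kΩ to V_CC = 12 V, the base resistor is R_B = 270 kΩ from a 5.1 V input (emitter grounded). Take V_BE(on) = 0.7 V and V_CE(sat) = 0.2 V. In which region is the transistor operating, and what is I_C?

active; I_C ≈ 0.81 mA

Assume active. Base-emitter loop: I_B = (V_BB − V_BE)/R_B = (5.1 − 0.7)/270 = 0.0163 mA.
I_C = β·I_B = 50×0.0163 = 0.815 mA.
V_CE = V_CC − I_C·R_C = 12 − 0.815×1.2 = 11 V > V_CE(sat), so the active-region assumption holds.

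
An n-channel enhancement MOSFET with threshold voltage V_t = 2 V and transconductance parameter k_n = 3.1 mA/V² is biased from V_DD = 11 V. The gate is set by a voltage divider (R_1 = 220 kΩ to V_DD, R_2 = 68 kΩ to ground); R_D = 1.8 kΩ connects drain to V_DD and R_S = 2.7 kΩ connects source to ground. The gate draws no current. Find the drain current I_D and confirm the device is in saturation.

I_D ≈ 0.12 mA

V_G = V_DD·R_2/(R_1+R_2) = 11×68/288 = 2.6 V.
Assume saturation: I_D = (k_n/2)(V_GS − V_t)² with V_GS = V_G − I_D·R_S = 2.6 − 2.7·I_D.
Substituting gives 11.3·I_D² − 6·I_D + 0.553 = 0, with roots I_D = 0.119 or 0.412 mA.
The root I_D = 0.412 mA gives V_GS = 1.48 V ≤ V_t, so take I_D = 0.119 mA.
Then V_GS = 2.28 V and V_DS = V_DD − I_D(R_D+R_S) = 11 − 0.119×4.5 = 10.5 V.
Saturation requires V_DS ≥ V_GS − V_t = 0.277 V; 10.5 ≥ 0.277 ✓.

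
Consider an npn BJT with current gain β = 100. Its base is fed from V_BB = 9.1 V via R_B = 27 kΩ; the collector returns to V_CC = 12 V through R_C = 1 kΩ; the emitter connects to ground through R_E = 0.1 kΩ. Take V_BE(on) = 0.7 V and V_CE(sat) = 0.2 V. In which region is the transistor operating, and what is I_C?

saturation; I_C ≈ 11 mA

Assume active: I_B = (9.1 − 0.7)/(27 + 101×0.1) = 0.226 mA, I_C = β·I_B = 22.6 mA.
Then V_CE = 12 − 22.6×1 − 22.9×0.1 = -12.9 V < 0.2 V — the active assumption fails.
Re-solve with V_CE = 0.2 V. KCL at the emitter: V_E/R_E = (V_BB−0.7−V_E)/R_B + (V_CC−0.2−V_E)/R_C, giving V_E = 1.1 V.
I_C = (V_CC − 0.2 − V_E)/R_C = (11.8 − 1.1)/1 = 10.7 mA.
Check: I_B = (8.4 − 1.1)/27 = 0.27 mA, and β·I_B = 27 mA > I_C, confirming saturation.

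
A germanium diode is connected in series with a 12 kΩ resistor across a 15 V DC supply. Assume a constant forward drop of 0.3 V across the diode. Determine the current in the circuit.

I ≈ 1.2 mA

KVL around the loop: 15 = V_D + I·R = 0.3 + I × 12 kΩ.
So I = (15 − 0.3) / 12 kΩ = 14.7 / 12 = 1.22 mA.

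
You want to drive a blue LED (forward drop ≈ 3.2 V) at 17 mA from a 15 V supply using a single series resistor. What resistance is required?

R ≈ 0.69 kΩ

The resistor drops V_S − V_D = 15 − 3.2 = 11.8 V at 17 mA.
R = 11.8 V / 17 mA = 0.694 kΩ.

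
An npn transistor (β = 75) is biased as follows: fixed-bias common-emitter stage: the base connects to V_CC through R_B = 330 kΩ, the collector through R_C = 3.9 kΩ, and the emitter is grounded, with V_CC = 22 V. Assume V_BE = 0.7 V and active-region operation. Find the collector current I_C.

Base loop: V_CC = I_B·R_B + V_BE, so I_B = (22 − 0.7)/330 kΩ = 0.0645 mA.
In the active region I_C = β·I_B = 75 × 0.0645 = 4.84 mA.
Collector loop: V_CE = V_CC − I_C·R_C = 22 − 4.84×3.9 = 3.12 V.
Since V_CE = 3.12 V > V_CE(sat) ≈ 0.2 V, the transistor is in the active region as assumed.

I_C ≈ 4.8 mA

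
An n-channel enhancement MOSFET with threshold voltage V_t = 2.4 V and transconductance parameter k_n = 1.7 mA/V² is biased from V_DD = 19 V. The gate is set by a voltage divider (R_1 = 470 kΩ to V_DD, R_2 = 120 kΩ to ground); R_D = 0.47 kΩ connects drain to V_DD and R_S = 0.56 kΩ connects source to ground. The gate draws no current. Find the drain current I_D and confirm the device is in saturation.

I_D ≈ 0.84 mA

V_G = V_DD·R_2/(R_1+R_2) = 19×120/590 = 3.86 V.
Assume saturation: I_D = (k_n/2)(V_GS − V_t)² with V_GS = V_G − I_D·R_S = 3.86 − 0.56·I_D.
Substituting gives 0.267·I_D² − 2.39·I_D + 1.82 = 0, with roots I_D = 0.84 or 8.14 mA.
The root I_D = 8.14 mA gives V_GS = -0.695 V ≤ V_t, so take I_D = 0.84 mA.
Then V_GS = 3.39 V and V_DS = V_DD − I_D(R_D+R_S) = 19 − 0.84×1.03 = 18.1 V.
Saturation requires V_DS ≥ V_GS − V_t = 0.994 V; 18.1 ≥ 0.994 ✓.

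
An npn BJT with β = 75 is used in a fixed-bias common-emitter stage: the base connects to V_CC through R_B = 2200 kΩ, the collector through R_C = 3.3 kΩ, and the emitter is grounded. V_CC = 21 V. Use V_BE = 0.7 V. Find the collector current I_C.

I_C ≈ 0.69 mA

Base loop: V_CC = I_B·R_B + V_BE, so I_B = (21 − 0.7)/2200 kΩ = 0.00923 mA.
In the active region I_C = β·I_B = 75 × 0.00923 = 0.692 mA.
Collector loop: V_CE = V_CC − I_C·R_C = 21 − 0.692×3.3 = 18.7 V.
Since V_CE = 18.7 V > V_CE(sat) ≈ 0.2 V, the transistor is in the active region as assumed.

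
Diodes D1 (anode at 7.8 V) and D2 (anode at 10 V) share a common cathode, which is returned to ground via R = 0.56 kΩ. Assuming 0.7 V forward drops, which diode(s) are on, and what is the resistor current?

Assume both conduct. Then node N would need to be at both 7.8−0.7 = 7.1 V and 10−0.7 = 9.3 V, which is impossible.
Assume only D2 conducts: V_N = 10 − 0.7 = 9.3 V, so I_R = 9.3/0.56 = 16.6 mA.
Check D1: its anode-to-cathode voltage is 7.8 − 9.3 = -1.5 V < 0.7 V, so it is off. The assumption is consistent.

Only D2 conducts; I_R ≈ 17 mA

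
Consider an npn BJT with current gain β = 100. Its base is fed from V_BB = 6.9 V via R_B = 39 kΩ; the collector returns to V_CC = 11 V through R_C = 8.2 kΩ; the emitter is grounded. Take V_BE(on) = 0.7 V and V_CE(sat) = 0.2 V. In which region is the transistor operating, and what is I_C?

saturation; I_C ≈ 1.3 mA

Assume active: I_B = (6.9 − 0.7)/39 = 0.159 mA, giving I_C = β·I_B = 15.9 mA.
But then V_CE = 11 − 15.9×8.2 = -119 V < V_CE(sat) = 0.2 V — impossible in the active region.
So the transistor is saturated. With V_CE = 0.2 V, I_C = (V_CC − 0.2)/R_C = 10.8/8.2 = 1.32 mA.
Check: β·I_B = 15.9 mA > I_C = 1.32 mA, confirming saturation.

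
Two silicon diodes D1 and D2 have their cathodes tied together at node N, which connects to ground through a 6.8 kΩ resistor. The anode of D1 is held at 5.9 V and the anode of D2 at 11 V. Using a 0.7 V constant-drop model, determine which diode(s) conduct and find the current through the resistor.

Assume both conduct. Then node N would need to be at both 5.9−0.7 = 5.2 V and 11−0.7 = 10.3 V, which is impossible.
Assume only D2 conducts: V_N = 11 − 0.7 = 10.3 V, so I_R = 10.3/6.8 = 1.51 mA.
Check D1: its anode-to-cathode voltage is 5.9 − 10.3 = -4.4 V < 0.7 V, so it is off. The assumption is consistent.

Only D2 conducts; I_R ≈ 1.5 mA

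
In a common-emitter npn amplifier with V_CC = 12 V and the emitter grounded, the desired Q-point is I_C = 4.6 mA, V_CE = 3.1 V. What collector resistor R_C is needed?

Collector loop: V_CC = I_C·R_C + V_CE.
R_C = (V_CC − V_CE)/I_C = (12 − 3.1)/4.6 = 1.93 kΩ.

R_C ≈ 1.9 kΩ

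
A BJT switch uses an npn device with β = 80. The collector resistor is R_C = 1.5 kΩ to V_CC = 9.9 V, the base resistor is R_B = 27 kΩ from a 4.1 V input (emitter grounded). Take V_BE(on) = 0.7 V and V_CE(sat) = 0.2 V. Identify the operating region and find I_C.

saturation; I_C ≈ 6.5 mA

Assume active: I_B = (4.1 − 0.7)/27 = 0.126 mA, giving I_C = β·I_B = 10.1 mA.
But then V_CE = 9.9 − 10.1×1.5 = -5.21 V < V_CE(sat) = 0.2 V — impossible in the active region.
So the transistor is saturated. With V_CE = 0.2 V, I_C = (V_CC − 0.2)/R_C = 9.7/1.5 = 6.47 mA.
Check: β·I_B = 10.1 mA > I_C = 6.47 mA, confirming saturation.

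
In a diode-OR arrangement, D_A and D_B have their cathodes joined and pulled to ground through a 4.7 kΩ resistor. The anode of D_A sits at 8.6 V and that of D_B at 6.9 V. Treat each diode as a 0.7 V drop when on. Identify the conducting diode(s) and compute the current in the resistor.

Only D_A conducts; I_R ≈ 1.7 mA

Assume both conduct. Then node N would need to be at both 8.6−0.7 = 7.9 V and 6.9−0.7 = 6.2 V, which is impossible.
Assume only D_A conducts: V_N = 8.6 − 0.7 = 7.9 V, so I_R = 7.9/4.7 = 1.68 mA.
Check D_B: its anode-to-cathode voltage is 6.9 − 7.9 = -1 V < 0.7 V, so it is off. The assumption is consistent.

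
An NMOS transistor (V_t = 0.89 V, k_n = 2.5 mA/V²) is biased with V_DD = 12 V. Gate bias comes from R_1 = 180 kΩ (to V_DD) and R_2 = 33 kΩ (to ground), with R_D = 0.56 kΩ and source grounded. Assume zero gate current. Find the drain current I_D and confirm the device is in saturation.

I_D ≈ 1.2 mA

V_G = V_DD·R_2/(R_1+R_2) = 12×33/213 = 1.86 V. With the source grounded, V_GS = V_G = 1.86 V.
Assume saturation: I_D = (k_n/2)(V_GS − V_t)² = (2.5/2)×(1.86 − 0.89)² = 1.25×0.969² = 1.17 mA.
V_DS = V_DD − I_D·R_D = 12 − 1.17×0.56 = 11.3 V.
Saturation requires V_DS ≥ V_GS − V_t = 0.969 V; 11.3 ≥ 0.969 ✓.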